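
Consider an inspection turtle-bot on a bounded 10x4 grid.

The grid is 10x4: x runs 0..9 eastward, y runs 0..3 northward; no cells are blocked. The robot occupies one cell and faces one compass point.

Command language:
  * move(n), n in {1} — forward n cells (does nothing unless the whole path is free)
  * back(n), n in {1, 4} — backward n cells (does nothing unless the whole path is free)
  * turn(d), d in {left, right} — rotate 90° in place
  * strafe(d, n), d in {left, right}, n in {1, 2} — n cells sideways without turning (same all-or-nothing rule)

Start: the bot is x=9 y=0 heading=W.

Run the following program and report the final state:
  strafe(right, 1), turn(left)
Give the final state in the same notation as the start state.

t0: x=9 y=0 heading=W
1. strafe(right, 1) → x=9 y=1 heading=W
2. turn(left) → x=9 y=1 heading=S

x=9 y=1 heading=S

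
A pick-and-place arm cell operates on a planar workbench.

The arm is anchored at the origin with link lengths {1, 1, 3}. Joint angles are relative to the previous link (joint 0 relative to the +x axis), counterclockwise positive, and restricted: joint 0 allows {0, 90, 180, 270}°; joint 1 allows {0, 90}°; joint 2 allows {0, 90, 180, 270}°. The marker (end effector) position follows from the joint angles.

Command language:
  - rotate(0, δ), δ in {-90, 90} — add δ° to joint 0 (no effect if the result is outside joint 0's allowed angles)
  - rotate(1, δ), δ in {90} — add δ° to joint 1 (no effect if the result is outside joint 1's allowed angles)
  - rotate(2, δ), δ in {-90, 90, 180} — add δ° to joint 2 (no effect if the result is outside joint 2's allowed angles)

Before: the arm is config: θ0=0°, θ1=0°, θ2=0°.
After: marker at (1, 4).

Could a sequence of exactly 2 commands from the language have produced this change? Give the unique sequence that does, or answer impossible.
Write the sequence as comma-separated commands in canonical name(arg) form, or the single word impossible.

initial: config: θ0=0°, θ1=0°, θ2=0°
t=1 rotate(1, 90) ⇒ config: θ0=0°, θ1=90°, θ2=0°
t=2 rotate(1, 90) ⇒ config: θ0=0°, θ1=90°, θ2=0°
uniquely the one of 36 2-step routes that fits.

rotate(1, 90), rotate(1, 90)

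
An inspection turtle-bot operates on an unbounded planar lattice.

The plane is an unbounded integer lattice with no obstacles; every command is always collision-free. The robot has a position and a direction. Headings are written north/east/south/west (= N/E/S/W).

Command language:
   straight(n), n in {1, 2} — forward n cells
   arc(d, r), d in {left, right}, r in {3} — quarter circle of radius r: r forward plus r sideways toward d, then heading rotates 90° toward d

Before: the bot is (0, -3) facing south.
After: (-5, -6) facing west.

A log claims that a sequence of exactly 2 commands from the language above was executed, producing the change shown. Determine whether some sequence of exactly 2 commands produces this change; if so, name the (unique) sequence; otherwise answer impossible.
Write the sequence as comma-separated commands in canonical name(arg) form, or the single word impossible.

arc(right, 3), straight(2)

key: running straight(2) before arc(right, 3) would end elsewhere — order is forced
from: (0, -3) facing south
1. arc(right, 3) → (-3, -6) facing west
2. straight(2) → (-5, -6) facing west
uniquely the one of 16 2-step routes that fits.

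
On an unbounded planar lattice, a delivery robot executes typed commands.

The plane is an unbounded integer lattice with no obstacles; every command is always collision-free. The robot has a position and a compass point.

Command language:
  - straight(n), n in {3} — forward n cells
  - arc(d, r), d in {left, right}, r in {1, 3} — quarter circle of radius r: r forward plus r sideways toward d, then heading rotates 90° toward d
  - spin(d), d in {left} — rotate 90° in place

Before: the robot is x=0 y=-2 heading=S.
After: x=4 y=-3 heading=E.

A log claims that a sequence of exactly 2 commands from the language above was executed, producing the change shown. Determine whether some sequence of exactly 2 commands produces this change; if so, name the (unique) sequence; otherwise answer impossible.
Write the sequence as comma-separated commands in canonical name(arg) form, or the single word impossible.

key: position moved to (4,-3) AND the heading swung to E — translation plus rotation needed
from: x=0 y=-2 heading=S
[1] after arc(left, 1): x=1 y=-3 heading=E
[2] after straight(3): x=4 y=-3 heading=E
uniquely the one of 36 2-step routes that fits.

arc(left, 1), straight(3)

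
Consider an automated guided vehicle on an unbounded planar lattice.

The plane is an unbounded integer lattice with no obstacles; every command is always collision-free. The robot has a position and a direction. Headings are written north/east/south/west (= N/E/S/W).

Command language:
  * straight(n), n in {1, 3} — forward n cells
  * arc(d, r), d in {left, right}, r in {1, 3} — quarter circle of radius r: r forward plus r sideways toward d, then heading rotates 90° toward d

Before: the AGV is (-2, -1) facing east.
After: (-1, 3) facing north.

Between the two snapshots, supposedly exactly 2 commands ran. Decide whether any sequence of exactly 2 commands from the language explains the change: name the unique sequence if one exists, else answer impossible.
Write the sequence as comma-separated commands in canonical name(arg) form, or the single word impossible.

arc(left, 1), straight(3)

key: cell and facing (now N) both changed — the 2 commands mix motion and turning
start: (-2, -1) facing east
t=1 arc(left, 1) ⇒ (-1, 0) facing north
t=2 straight(3) ⇒ (-1, 3) facing north
all 36 alternatives checked — unique.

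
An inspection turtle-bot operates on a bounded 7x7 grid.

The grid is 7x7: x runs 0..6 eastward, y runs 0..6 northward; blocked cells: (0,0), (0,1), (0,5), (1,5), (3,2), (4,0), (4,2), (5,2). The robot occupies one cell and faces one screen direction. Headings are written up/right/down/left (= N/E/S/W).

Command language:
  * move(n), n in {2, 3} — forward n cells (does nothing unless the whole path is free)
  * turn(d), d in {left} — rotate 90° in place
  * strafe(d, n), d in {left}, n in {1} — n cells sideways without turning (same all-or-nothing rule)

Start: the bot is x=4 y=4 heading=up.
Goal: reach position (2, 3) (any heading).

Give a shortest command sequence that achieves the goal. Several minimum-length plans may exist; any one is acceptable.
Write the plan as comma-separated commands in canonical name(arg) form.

start: x=4 y=4 heading=up
[1] after turn(left): x=4 y=4 heading=left
[2] after move(2): x=2 y=4 heading=left
[3] after strafe(left, 1): x=2 y=3 heading=left
nothing shorter than 3 reaches the goal.

turn(left), move(2), strafe(left, 1)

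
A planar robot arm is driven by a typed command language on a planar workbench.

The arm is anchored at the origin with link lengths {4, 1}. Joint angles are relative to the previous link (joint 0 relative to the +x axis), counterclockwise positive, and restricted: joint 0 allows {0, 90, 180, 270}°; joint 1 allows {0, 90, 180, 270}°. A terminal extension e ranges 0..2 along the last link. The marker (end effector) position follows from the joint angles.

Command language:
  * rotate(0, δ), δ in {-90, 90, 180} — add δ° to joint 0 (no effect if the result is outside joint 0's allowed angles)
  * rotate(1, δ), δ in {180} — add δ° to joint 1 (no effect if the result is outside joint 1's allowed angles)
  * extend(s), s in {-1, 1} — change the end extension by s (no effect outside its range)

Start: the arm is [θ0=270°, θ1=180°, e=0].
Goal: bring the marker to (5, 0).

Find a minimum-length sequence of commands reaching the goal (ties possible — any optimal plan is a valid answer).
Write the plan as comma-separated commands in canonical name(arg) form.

initial: [θ0=270°, θ1=180°, e=0]
[1] after rotate(1, 180): [θ0=270°, θ1=0°, e=0]
[2] after rotate(0, 90): [θ0=0°, θ1=0°, e=0]
minimal: 2 command(s), checked below 2.

rotate(1, 180), rotate(0, 90)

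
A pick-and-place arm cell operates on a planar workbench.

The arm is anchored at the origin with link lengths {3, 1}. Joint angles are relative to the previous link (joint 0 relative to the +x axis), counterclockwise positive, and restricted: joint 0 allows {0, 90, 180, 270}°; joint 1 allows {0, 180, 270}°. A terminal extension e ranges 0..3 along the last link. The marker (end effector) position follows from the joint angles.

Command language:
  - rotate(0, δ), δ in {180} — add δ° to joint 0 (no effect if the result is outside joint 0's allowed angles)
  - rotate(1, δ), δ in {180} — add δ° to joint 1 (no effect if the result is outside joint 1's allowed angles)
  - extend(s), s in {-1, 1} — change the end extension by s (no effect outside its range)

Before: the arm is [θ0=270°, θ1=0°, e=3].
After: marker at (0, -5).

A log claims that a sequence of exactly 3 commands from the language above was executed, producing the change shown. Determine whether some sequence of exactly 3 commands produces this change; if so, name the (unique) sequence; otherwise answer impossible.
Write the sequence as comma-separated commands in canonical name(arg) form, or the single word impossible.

key: running extend(-1) before extend(1) would end elsewhere — order is forced
begin: [θ0=270°, θ1=0°, e=3]
[1] after extend(1): [θ0=270°, θ1=0°, e=3]
[2] after extend(-1): [θ0=270°, θ1=0°, e=2]
[3] after extend(-1): [θ0=270°, θ1=0°, e=1]
uniquely the one of 64 3-step routes that fits.

extend(1), extend(-1), extend(-1)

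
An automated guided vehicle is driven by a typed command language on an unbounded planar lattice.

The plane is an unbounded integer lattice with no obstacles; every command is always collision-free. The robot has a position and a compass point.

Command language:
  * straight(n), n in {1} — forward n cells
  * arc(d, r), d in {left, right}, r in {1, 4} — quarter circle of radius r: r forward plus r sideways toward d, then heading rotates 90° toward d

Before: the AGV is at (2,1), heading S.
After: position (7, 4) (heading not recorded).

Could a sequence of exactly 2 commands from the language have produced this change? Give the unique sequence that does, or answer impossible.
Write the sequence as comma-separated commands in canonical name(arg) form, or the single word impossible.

key: running arc(left, 4) before arc(left, 1) would end elsewhere — order is forced
t0: at (2,1), heading S
step 1 (arc(left, 1)): at (3,0), heading E
step 2 (arc(left, 4)): at (7,4), heading N
no rival 2-sequence matches.

arc(left, 1), arc(left, 4)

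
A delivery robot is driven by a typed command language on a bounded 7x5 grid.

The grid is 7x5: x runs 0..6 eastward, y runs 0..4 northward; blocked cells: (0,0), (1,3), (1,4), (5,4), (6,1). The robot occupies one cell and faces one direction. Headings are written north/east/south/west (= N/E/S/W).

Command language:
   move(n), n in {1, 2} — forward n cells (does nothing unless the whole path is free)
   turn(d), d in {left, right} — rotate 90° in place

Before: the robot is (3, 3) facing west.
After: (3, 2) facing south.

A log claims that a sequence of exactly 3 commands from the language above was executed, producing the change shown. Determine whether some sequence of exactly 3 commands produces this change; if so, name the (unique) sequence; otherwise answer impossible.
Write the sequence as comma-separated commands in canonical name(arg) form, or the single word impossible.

key: running move(1) before move(2) would end elsewhere — order is forced
initial: (3, 3) facing west
[1] after move(2): (3, 3) facing west
[2] after turn(left): (3, 3) facing south
[3] after move(1): (3, 2) facing south
no rival 3-sequence matches.

move(2), turn(left), move(1)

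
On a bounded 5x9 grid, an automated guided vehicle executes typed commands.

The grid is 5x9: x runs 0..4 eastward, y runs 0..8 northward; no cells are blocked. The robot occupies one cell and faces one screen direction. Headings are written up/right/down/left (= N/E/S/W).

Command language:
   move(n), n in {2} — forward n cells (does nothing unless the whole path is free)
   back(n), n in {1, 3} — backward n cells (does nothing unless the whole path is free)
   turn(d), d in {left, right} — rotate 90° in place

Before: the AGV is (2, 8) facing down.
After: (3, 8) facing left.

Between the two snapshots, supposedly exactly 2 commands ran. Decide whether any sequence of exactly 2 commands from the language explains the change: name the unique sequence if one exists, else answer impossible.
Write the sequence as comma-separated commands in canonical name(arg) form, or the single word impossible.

key: order matters: swapping turn(right) and back(1) lands elsewhere
from: (2, 8) facing down
[1] after turn(right): (2, 8) facing left
[2] after back(1): (3, 8) facing left
all 25 alternatives checked — unique.

turn(right), back(1)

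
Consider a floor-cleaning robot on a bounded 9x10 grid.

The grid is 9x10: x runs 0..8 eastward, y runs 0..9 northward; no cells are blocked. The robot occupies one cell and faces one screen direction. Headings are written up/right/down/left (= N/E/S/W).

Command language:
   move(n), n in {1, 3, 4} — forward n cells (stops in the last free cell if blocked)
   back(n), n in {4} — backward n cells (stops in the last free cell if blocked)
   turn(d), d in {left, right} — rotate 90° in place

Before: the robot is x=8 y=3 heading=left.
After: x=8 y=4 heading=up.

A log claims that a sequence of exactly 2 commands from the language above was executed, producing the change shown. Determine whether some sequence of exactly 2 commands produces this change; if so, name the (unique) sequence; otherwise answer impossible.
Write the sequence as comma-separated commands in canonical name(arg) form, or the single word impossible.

key: order matters: swapping turn(right) and move(1) lands elsewhere
from: x=8 y=3 heading=left
t=1 turn(right) ⇒ x=8 y=3 heading=up
t=2 move(1) ⇒ x=8 y=4 heading=up
no other 2-command option fits: unique.

turn(right), move(1)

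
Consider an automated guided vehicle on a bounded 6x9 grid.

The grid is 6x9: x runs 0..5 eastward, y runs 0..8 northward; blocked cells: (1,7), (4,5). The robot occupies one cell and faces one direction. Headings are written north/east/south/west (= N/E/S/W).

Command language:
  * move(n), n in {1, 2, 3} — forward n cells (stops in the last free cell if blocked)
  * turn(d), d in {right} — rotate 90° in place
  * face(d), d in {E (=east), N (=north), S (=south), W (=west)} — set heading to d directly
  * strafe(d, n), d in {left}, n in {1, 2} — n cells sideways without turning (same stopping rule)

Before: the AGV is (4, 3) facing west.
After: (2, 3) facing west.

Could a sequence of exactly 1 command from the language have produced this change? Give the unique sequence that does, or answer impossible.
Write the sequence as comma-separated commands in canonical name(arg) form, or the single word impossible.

key: still facing W — the one step turns nothing
from: (4, 3) facing west
step 1 (move(2)): (2, 3) facing west
uniquely the one of 10 1-step routes that fits.

move(2)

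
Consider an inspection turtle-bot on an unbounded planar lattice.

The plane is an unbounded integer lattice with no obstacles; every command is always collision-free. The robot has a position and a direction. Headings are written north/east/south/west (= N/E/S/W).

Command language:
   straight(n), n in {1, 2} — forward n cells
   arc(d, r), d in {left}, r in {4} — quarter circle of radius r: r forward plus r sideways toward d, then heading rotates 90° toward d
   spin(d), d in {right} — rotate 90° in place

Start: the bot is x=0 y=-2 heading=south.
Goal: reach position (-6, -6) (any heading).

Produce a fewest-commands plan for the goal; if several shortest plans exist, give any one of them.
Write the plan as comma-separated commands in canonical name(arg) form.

spin(right), straight(2), arc(left, 4)

initial: x=0 y=-2 heading=south
1. spin(right) → x=0 y=-2 heading=west
2. straight(2) → x=-2 y=-2 heading=west
3. arc(left, 4) → x=-6 y=-6 heading=south
minimal: 3 command(s), checked below 3.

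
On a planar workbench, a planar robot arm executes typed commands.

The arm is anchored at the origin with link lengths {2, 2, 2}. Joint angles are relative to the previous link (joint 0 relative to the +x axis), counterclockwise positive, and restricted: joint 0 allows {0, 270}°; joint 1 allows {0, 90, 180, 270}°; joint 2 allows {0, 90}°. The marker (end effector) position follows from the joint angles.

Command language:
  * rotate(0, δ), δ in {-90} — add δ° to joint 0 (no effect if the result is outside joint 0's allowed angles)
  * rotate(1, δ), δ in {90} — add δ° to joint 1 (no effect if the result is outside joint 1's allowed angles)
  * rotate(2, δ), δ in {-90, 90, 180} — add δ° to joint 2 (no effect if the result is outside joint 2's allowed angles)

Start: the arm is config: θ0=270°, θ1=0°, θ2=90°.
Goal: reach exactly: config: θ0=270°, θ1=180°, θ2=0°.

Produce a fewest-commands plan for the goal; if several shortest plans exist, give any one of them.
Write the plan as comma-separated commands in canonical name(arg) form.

from: config: θ0=270°, θ1=0°, θ2=90°
1. rotate(1, 90) → config: θ0=270°, θ1=90°, θ2=90°
2. rotate(1, 90) → config: θ0=270°, θ1=180°, θ2=90°
3. rotate(2, -90) → config: θ0=270°, θ1=180°, θ2=0°
no 2-step plan works, so 3 is optimal.

rotate(1, 90), rotate(1, 90), rotate(2, -90)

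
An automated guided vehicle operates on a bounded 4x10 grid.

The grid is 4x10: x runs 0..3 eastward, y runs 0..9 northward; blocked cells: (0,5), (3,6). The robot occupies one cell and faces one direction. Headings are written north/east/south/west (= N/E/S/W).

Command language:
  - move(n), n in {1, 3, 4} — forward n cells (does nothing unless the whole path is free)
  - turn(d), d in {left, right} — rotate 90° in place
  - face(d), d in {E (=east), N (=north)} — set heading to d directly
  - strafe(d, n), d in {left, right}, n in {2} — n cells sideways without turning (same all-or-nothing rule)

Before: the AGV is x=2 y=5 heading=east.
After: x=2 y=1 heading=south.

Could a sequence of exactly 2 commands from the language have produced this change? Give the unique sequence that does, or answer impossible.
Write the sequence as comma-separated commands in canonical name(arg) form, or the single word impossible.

turn(right), move(4)

key: running move(4) before turn(right) would end elsewhere — order is forced
start: x=2 y=5 heading=east
1. turn(right) → x=2 y=5 heading=south
2. move(4) → x=2 y=1 heading=south
all 81 alternatives checked — unique.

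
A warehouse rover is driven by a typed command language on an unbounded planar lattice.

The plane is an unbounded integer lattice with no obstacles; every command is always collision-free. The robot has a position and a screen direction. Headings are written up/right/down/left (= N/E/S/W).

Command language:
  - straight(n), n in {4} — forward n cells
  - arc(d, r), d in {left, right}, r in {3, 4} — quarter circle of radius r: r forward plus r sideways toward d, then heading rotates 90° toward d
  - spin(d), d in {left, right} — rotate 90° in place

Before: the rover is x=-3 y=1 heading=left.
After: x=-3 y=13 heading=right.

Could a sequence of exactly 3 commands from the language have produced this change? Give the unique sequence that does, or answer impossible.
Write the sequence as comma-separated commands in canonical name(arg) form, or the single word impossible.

key: position moved to (-3,13) AND the heading swung to E — translation plus rotation needed
initial: x=-3 y=1 heading=left
[1] after arc(right, 4): x=-7 y=5 heading=up
[2] after straight(4): x=-7 y=9 heading=up
[3] after arc(right, 4): x=-3 y=13 heading=right
no rival 3-sequence matches.

arc(right, 4), straight(4), arc(right, 4)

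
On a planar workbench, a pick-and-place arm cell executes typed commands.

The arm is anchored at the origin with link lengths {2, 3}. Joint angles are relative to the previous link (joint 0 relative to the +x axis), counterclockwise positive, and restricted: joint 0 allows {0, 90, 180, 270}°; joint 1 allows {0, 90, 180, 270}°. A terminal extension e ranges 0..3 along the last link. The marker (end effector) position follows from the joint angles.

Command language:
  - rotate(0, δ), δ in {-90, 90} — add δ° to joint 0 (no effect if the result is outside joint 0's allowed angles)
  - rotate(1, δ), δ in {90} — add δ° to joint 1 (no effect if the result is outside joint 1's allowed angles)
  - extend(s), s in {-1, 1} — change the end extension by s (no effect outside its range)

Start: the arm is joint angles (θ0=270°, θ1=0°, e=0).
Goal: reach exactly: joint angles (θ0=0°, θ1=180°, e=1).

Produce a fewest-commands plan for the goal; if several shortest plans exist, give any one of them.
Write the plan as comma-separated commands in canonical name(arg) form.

t0: joint angles (θ0=270°, θ1=0°, e=0)
t=1 rotate(0, 90) ⇒ joint angles (θ0=0°, θ1=0°, e=0)
t=2 rotate(1, 90) ⇒ joint angles (θ0=0°, θ1=90°, e=0)
t=3 rotate(1, 90) ⇒ joint angles (θ0=0°, θ1=180°, e=0)
t=4 extend(1) ⇒ joint angles (θ0=0°, θ1=180°, e=1)
shorter routes all fall short; 4 is best.

rotate(0, 90), rotate(1, 90), rotate(1, 90), extend(1)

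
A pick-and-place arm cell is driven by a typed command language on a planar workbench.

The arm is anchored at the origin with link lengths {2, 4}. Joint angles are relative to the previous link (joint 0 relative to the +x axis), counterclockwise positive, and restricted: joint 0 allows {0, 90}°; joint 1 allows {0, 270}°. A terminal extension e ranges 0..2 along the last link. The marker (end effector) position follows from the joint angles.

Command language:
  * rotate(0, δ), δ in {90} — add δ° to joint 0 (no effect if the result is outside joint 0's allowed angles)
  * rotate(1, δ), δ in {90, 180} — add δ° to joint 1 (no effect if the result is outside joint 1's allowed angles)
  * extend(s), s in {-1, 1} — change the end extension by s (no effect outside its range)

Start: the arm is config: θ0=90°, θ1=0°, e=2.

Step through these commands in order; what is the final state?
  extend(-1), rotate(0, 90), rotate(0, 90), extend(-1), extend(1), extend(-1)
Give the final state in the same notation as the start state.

begin: config: θ0=90°, θ1=0°, e=2
1. extend(-1) → config: θ0=90°, θ1=0°, e=1
2. rotate(0, 90) → config: θ0=90°, θ1=0°, e=1
3. rotate(0, 90) → config: θ0=90°, θ1=0°, e=1
4. extend(-1) → config: θ0=90°, θ1=0°, e=0
5. extend(1) → config: θ0=90°, θ1=0°, e=1
6. extend(-1) → config: θ0=90°, θ1=0°, e=0

config: θ0=90°, θ1=0°, e=0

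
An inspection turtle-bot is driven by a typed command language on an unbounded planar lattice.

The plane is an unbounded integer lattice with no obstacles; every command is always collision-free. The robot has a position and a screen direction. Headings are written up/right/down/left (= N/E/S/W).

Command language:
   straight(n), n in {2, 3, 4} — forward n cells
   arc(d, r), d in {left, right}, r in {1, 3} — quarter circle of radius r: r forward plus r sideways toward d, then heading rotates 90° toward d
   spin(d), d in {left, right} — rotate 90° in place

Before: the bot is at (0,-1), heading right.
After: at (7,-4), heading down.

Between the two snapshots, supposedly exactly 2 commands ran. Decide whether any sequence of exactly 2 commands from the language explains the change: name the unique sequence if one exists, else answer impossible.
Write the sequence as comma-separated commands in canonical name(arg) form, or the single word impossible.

straight(4), arc(right, 3)

key: order matters: swapping straight(4) and arc(right, 3) lands elsewhere
t0: at (0,-1), heading right
t=1 straight(4) ⇒ at (4,-1), heading right
t=2 arc(right, 3) ⇒ at (7,-4), heading down
all 81 alternatives checked — unique.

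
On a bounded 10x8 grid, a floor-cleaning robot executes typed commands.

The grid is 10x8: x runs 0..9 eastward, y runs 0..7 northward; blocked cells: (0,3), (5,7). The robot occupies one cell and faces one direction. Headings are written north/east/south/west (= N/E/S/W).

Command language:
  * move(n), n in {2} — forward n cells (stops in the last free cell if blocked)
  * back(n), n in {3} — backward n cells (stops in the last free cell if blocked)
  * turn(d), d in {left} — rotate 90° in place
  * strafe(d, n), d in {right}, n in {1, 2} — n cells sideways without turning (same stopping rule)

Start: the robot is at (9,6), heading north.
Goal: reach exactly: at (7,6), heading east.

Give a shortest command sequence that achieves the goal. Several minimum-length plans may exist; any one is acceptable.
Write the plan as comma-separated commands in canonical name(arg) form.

start: at (9,6), heading north
t=1 turn(left) ⇒ at (9,6), heading west
t=2 turn(left) ⇒ at (9,6), heading south
t=3 strafe(right, 2) ⇒ at (7,6), heading south
t=4 turn(left) ⇒ at (7,6), heading east
minimal: 4 command(s), checked below 4.

turn(left), turn(left), strafe(right, 2), turn(left)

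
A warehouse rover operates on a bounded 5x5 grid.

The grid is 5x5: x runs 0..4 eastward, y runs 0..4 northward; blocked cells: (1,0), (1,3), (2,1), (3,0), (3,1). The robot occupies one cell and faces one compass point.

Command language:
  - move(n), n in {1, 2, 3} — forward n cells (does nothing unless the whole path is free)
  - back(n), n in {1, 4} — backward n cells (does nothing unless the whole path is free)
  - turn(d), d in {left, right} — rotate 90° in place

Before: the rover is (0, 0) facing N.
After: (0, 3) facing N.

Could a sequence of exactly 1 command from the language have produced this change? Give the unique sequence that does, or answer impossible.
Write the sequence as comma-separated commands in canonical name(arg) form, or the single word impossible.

key: heading stays N — the single command does not turn
start: (0, 0) facing N
1. move(3) → (0, 3) facing N
no other 1-command option fits: unique.

move(3)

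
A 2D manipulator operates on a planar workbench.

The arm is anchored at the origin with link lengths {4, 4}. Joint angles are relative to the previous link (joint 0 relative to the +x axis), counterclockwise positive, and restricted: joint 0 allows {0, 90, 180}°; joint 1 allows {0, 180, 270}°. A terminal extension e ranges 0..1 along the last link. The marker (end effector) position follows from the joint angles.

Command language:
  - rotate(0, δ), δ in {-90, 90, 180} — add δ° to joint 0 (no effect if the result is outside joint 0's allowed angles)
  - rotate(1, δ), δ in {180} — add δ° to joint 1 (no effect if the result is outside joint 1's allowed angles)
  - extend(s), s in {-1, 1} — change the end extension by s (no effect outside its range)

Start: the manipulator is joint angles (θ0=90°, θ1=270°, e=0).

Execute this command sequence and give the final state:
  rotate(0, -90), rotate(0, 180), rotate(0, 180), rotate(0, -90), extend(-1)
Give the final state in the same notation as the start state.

joint angles (θ0=0°, θ1=270°, e=0)

begin: joint angles (θ0=90°, θ1=270°, e=0)
t=1 rotate(0, -90) ⇒ joint angles (θ0=0°, θ1=270°, e=0)
t=2 rotate(0, 180) ⇒ joint angles (θ0=180°, θ1=270°, e=0)
t=3 rotate(0, 180) ⇒ joint angles (θ0=0°, θ1=270°, e=0)
t=4 rotate(0, -90) ⇒ joint angles (θ0=0°, θ1=270°, e=0)
t=5 extend(-1) ⇒ joint angles (θ0=0°, θ1=270°, e=0)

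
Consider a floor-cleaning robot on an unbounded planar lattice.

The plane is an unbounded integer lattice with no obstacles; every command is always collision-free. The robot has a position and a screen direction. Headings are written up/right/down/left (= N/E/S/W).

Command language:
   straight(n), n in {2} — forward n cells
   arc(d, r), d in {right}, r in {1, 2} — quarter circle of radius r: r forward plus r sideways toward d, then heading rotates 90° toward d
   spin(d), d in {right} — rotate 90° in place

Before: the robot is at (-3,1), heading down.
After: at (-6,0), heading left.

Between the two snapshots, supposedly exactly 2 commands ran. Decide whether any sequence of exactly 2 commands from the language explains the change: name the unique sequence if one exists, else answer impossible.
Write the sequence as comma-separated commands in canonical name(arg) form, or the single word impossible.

arc(right, 1), straight(2)

key: position moved to (-6,0) AND the heading swung to W — translation plus rotation needed
begin: at (-3,1), heading down
[1] after arc(right, 1): at (-4,0), heading left
[2] after straight(2): at (-6,0), heading left
uniquely the one of 16 2-step routes that fits.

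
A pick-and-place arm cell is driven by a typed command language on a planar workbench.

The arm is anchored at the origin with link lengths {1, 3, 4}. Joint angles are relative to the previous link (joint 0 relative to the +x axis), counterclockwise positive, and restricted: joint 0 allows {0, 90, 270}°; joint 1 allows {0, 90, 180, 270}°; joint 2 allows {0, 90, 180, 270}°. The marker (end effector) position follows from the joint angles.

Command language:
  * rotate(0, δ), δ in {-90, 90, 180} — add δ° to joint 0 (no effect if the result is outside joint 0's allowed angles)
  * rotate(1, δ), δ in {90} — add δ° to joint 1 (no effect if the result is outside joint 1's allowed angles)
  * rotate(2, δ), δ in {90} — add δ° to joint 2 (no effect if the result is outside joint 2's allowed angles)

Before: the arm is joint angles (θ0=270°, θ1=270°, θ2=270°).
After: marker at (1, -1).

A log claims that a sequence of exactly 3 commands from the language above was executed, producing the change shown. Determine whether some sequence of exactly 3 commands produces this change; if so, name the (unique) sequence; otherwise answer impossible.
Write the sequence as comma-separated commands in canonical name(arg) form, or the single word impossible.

rotate(2, 90), rotate(2, 90), rotate(2, 90)

initial: joint angles (θ0=270°, θ1=270°, θ2=270°)
[1] after rotate(2, 90): joint angles (θ0=270°, θ1=270°, θ2=0°)
[2] after rotate(2, 90): joint angles (θ0=270°, θ1=270°, θ2=90°)
[3] after rotate(2, 90): joint angles (θ0=270°, θ1=270°, θ2=180°)
no rival 3-sequence matches.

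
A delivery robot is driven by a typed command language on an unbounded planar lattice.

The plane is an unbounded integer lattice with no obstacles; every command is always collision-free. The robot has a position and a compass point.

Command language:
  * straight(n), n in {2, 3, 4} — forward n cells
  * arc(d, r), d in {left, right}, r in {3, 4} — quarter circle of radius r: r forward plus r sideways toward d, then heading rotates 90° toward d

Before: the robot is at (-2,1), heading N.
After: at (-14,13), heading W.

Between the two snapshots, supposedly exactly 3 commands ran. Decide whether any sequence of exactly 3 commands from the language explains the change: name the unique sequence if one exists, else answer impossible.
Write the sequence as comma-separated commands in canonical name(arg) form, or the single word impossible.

key: cell and facing (now W) both changed — the 3 commands mix motion and turning
begin: at (-2,1), heading N
step 1 (arc(left, 4)): at (-6,5), heading W
step 2 (arc(right, 4)): at (-10,9), heading N
step 3 (arc(left, 4)): at (-14,13), heading W
all 343 alternatives checked — unique.

arc(left, 4), arc(right, 4), arc(left, 4)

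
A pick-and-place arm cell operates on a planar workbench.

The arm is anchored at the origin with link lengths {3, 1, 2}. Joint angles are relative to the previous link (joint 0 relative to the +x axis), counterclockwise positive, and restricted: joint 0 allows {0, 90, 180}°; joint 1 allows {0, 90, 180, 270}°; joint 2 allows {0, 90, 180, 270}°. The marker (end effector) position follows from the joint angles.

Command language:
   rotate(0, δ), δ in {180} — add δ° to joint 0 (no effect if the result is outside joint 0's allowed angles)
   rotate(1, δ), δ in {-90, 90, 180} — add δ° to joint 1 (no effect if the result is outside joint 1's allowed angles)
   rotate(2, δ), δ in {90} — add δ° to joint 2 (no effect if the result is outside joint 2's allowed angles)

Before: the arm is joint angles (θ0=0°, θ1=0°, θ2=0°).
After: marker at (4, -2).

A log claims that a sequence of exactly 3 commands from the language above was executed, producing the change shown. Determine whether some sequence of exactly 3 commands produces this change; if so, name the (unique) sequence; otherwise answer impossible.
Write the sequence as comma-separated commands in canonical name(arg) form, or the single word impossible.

t0: joint angles (θ0=0°, θ1=0°, θ2=0°)
step 1 (rotate(2, 90)): joint angles (θ0=0°, θ1=0°, θ2=90°)
step 2 (rotate(2, 90)): joint angles (θ0=0°, θ1=0°, θ2=180°)
step 3 (rotate(2, 90)): joint angles (θ0=0°, θ1=0°, θ2=270°)
no rival 3-sequence matches.

rotate(2, 90), rotate(2, 90), rotate(2, 90)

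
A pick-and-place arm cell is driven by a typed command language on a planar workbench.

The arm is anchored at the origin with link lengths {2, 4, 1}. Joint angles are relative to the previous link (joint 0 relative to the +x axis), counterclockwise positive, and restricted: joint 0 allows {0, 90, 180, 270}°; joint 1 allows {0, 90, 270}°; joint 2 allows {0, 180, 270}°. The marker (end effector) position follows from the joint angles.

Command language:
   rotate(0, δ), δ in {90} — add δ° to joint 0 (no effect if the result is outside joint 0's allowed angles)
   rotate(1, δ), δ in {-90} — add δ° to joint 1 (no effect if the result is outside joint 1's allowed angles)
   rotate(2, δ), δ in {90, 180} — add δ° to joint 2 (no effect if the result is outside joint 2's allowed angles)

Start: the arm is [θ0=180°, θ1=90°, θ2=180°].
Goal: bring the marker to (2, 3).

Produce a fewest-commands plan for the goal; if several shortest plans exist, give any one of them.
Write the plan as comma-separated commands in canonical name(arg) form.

rotate(0, 90), rotate(0, 90)

t0: [θ0=180°, θ1=90°, θ2=180°]
1. rotate(0, 90) → [θ0=270°, θ1=90°, θ2=180°]
2. rotate(0, 90) → [θ0=0°, θ1=90°, θ2=180°]
shorter routes all fall short; 2 is best.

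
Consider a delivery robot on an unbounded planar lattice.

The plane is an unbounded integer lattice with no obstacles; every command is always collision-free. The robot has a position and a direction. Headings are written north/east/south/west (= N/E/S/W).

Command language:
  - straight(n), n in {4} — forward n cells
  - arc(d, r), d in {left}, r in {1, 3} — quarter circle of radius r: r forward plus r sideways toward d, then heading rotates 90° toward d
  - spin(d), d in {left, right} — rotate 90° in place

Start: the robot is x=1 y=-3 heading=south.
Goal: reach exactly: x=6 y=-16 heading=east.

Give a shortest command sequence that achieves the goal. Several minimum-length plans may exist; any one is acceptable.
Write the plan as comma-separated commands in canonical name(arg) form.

straight(4), straight(4), straight(4), arc(left, 1), straight(4)

initial: x=1 y=-3 heading=south
step 1 (straight(4)): x=1 y=-7 heading=south
step 2 (straight(4)): x=1 y=-11 heading=south
step 3 (straight(4)): x=1 y=-15 heading=south
step 4 (arc(left, 1)): x=2 y=-16 heading=east
step 5 (straight(4)): x=6 y=-16 heading=east
minimal: 5 command(s), checked below 5.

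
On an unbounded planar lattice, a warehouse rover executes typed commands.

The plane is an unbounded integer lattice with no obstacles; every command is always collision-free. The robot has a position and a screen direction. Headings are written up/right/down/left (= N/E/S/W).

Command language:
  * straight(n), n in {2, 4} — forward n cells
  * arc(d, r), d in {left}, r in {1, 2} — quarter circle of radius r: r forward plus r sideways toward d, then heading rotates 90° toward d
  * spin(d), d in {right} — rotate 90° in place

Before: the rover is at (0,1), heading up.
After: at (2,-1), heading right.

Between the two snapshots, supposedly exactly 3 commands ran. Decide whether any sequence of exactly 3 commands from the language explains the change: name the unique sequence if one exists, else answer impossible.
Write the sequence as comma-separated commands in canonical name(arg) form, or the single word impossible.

spin(right), spin(right), arc(left, 2)

key: cell and facing (now E) both changed — the 3 commands mix motion and turning
start: at (0,1), heading up
step 1 (spin(right)): at (0,1), heading right
step 2 (spin(right)): at (0,1), heading down
step 3 (arc(left, 2)): at (2,-1), heading right
no other 3-command option fits: unique.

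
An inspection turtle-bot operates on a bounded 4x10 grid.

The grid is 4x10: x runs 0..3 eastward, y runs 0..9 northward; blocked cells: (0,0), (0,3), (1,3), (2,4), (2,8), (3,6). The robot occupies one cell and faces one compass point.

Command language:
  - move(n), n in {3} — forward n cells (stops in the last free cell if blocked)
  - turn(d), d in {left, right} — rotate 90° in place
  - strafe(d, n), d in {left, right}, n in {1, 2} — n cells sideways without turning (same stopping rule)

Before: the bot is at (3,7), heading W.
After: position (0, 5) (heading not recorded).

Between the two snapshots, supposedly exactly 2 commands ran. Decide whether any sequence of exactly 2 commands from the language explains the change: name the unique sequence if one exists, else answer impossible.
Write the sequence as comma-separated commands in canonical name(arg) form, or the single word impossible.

move(3), strafe(left, 2)

key: running strafe(left, 2) before move(3) would end elsewhere — order is forced
start: at (3,7), heading W
step 1 (move(3)): at (0,7), heading W
step 2 (strafe(left, 2)): at (0,5), heading W
no rival 2-sequence matches.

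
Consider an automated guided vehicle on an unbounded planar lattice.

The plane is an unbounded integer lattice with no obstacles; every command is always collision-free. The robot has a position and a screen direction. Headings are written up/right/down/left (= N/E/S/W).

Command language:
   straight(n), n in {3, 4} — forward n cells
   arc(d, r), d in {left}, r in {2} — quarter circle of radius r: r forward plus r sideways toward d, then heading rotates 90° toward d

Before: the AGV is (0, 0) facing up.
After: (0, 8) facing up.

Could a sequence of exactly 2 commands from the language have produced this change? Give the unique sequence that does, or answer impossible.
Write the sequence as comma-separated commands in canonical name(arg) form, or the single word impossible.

key: still facing N at the end — nothing in the sequence rotates
t0: (0, 0) facing up
[1] after straight(4): (0, 4) facing up
[2] after straight(4): (0, 8) facing up
all 9 alternatives checked — unique.

straight(4), straight(4)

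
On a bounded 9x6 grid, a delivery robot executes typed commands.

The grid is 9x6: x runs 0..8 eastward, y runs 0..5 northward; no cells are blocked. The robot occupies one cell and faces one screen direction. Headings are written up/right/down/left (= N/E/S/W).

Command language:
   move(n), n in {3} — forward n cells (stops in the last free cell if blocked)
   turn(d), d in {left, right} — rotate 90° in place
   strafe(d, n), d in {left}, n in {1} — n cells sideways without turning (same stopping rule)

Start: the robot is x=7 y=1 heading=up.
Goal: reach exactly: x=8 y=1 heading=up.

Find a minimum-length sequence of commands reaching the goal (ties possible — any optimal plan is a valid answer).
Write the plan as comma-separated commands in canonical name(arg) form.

t0: x=7 y=1 heading=up
step 1 (turn(right)): x=7 y=1 heading=right
step 2 (move(3)): x=8 y=1 heading=right
step 3 (turn(left)): x=8 y=1 heading=up
shorter routes all fall short; 3 is best.

turn(right), move(3), turn(left)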